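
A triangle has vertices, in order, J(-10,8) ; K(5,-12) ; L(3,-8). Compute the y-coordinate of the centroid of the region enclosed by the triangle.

-4

Apply the surveyor's formula. First the cross-terms c_i = x_i·y_{i+1} − x_{i+1}·y_i:
  80, -4, -56  ⇒  2A = 20, A = 10.
Then Σ (y_i + y_{i+1})·c_i = -240, so ȳ = -240 / (6·10) = -4.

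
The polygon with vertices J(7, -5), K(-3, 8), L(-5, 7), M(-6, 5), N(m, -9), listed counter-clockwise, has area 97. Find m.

0

The doubled signed area Σ (x_i y_{i+1} − x_{i+1} y_i) is linear in m.
With m=0 it equals 194; the coefficient of m is -10 (from the two edges through N).
So -10·m + 194 = 2·97 = 194 ⇒ m = 0.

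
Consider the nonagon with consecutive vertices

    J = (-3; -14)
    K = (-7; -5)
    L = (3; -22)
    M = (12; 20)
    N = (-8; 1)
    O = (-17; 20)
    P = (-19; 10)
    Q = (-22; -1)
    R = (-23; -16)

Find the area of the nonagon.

745.5

Apply the shoelace formula: 2A = Σ (x_i·y_{i+1} − x_{i+1}·y_i), indices taken mod 9.
Σ = (-83) + (169) + (324) + (172) + (-143) + (210) + (239) + (329) + (274) = 1491
Area = |Σ|/2 = 745.5.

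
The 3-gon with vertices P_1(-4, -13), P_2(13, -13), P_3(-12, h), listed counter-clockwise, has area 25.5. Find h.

Write out the shoelace sum; only the two edges meeting at P_3 involve h:
2·Area = [(13·h − (-12)·(-13)) + ((-12)·(-13) − (-4)·h)] + 221
       = 17·h + 221 = 51
⇒ h = -10.

-10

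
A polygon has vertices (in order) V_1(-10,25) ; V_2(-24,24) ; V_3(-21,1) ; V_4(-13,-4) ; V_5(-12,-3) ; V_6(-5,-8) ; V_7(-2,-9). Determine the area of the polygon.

449

Σ = (360) + (480) + (97) + (-9) + (81) + (29) + (-140) = 898
Area = |Σ|/2 = 449.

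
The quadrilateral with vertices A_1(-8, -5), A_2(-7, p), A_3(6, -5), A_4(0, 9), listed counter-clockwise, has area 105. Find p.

Write out the shoelace sum; only the two edges meeting at A_2 involve p:
2·Area = [((-8)·p − (-7)·(-5)) + ((-7)·(-5) − 6·p)] + 126
       = -14·p + 126 = 210
⇒ p = -6.

-6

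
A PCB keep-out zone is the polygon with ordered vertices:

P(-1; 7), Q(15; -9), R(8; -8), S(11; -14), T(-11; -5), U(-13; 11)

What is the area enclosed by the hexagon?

321.5

Σ = (-96) + (-48) + (-24) + (-209) + (-186) + (-80) = -643
Area = |Σ|/2 = 321.5.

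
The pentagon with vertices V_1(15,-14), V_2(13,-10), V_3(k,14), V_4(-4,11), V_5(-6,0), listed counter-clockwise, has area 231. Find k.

2

The doubled signed area Σ (x_i y_{i+1} − x_{i+1} y_i) is linear in k.
With k=0 it equals 420; the coefficient of k is 21 (from the two edges through V_3).
So 21·k + 420 = 2·231 = 462 ⇒ k = 2.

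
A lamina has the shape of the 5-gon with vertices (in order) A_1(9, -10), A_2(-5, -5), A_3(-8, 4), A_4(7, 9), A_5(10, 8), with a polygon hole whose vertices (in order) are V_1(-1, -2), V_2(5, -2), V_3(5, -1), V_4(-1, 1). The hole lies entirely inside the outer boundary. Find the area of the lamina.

Outer boundary:
Apply Gauss's area formula: 2A = Σ (x_i·y_{i+1} − x_{i+1}·y_i), indices taken mod 5.
A_1→A_2: (9)(-5) − (-5)(-10) = -95
A_2→A_3: (-5)(4) − (-8)(-5) = -60
A_3→A_4: (-8)(9) − (7)(4) = -100
A_4→A_5: (7)(8) − (10)(9) = -34
A_5→A_1: (10)(-10) − (9)(8) = -172
Σ = -461
Area = |Σ|/2 = 230.5.
Hole:
Σ = (12) + (5) + (4) + (3) = 24
Area = |Σ|/2 = 12.
Net area = 230.5 − 12 = 218.5.

218.5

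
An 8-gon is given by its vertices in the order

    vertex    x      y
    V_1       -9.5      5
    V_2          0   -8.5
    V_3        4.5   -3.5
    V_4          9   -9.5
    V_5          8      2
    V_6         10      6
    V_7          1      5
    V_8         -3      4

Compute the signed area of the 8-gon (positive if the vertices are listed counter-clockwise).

157.875

Apply Gauss's area formula: 2A = Σ (x_i·y_{i+1} − x_{i+1}·y_i), indices taken mod 8.
Σ = (80.75) + (38.25) + (-11.25) + (94) + (28) + (44) + (19) + (23) = 315.75
Signed area = Σ/2 = 157.875 (positive ⇒ counter-clockwise traversal).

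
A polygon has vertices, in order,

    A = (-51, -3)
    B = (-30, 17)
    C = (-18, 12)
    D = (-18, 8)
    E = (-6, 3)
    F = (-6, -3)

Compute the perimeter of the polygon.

|AB| = √((21)² + (20)²) = √841 = 29
|BC| = √((12)² + (-5)²) = √169 = 13
|CD| = √((0)² + (-4)²) = √16 = 4
|DE| = √((12)² + (-5)²) = √169 = 13
|EF| = √((0)² + (-6)²) = √36 = 6
|FA| = √((-45)² + (0)²) = √2025 = 45
Perimeter = 29 + 13 + 4 + 13 + 6 + 45 = 110.

110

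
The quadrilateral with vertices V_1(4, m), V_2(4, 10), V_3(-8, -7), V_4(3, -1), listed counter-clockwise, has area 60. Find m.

The doubled signed area Σ (x_i y_{i+1} − x_{i+1} y_i) is linear in m.
With m=0 it equals 125; the coefficient of m is -1 (from the two edges through V_1).
So -1·m + 125 = 2·60 = 120 ⇒ m = 5.

5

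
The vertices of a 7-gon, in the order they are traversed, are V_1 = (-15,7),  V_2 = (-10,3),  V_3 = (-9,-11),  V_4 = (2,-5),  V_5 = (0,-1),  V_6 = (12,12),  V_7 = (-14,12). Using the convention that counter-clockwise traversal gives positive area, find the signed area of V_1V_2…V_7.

Apply Gauss's area formula: 2A = Σ (x_i·y_{i+1} − x_{i+1}·y_i), indices taken mod 7.
Σ = (25) + (137) + (67) + (-2) + (12) + (312) + (82) = 633
Signed area = Σ/2 = 316.5 (positive ⇒ counter-clockwise traversal).

316.5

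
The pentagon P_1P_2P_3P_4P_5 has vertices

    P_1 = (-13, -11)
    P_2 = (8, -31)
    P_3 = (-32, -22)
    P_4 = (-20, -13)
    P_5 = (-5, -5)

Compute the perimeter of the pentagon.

112

|P_1P_2| = √((21)² + (-20)²) = √841 = 29
|P_2P_3| = √((-40)² + (9)²) = √1681 = 41
|P_3P_4| = √((12)² + (9)²) = √225 = 15
|P_4P_5| = √((15)² + (8)²) = √289 = 17
|P_5P_1| = √((-8)² + (-6)²) = √100 = 10
Perimeter = 29 + 41 + 15 + 17 + 10 = 112.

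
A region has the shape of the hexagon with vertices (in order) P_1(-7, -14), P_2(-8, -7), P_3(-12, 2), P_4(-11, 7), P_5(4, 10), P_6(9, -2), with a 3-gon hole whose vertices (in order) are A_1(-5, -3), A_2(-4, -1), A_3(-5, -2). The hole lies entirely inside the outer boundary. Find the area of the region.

Outer boundary:
Apply the shoelace formula: 2A = Σ (x_i·y_{i+1} − x_{i+1}·y_i), indices taken mod 6.
Cross-terms: -63, -100, -62, -138, -98, -140  ⇒  Σ = -601
Area = |Σ|/2 = 300.5.
Hole:
A_1→A_2: (-5)(-1) − (-4)(-3) = -7
A_2→A_3: (-4)(-2) − (-5)(-1) = 3
A_3→A_1: (-5)(-3) − (-5)(-2) = 5
Σ = 1
Area = |Σ|/2 = 0.5.
Net area = 300.5 − 0.5 = 300.

300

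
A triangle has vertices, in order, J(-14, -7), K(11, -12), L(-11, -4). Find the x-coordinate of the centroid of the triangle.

-14/3

Apply the shoelace formula. First the cross-terms c_i = x_i·y_{i+1} − x_{i+1}·y_i:
  245, -176, 21  ⇒  2A = 90, A = 45.
Then Σ (x_i + x_{i+1})·c_i = -1260, so x̄ = -1260 / (6·45) = -14/3.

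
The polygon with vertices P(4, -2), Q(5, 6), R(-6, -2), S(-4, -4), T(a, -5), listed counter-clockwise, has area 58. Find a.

The doubled signed area Σ (x_i y_{i+1} − x_{i+1} y_i) is linear in a.
With a=0 it equals 116; the coefficient of a is 2 (from the two edges through T).
So 2·a + 116 = 2·58 = 116 ⇒ a = 0.

0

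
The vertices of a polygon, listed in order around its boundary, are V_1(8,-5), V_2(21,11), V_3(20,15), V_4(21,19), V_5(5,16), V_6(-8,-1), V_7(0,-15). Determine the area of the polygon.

Apply the surveyor's formula: 2A = Σ (x_i·y_{i+1} − x_{i+1}·y_i), indices taken mod 7.
V_1→V_2: (8)(11) − (21)(-5) = 193
V_2→V_3: (21)(15) − (20)(11) = 95
V_3→V_4: (20)(19) − (21)(15) = 65
V_4→V_5: (21)(16) − (5)(19) = 241
V_5→V_6: (5)(-1) − (-8)(16) = 123
V_6→V_7: (-8)(-15) − (0)(-1) = 120
V_7→V_1: (0)(-5) − (8)(-15) = 120
Σ = 957
Area = |Σ|/2 = 478.5.

478.5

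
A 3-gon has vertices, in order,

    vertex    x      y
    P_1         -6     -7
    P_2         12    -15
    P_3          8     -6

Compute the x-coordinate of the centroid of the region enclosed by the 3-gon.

Apply the surveyor's formula. First the cross-terms c_i = x_i·y_{i+1} − x_{i+1}·y_i:
  174, 48, -92  ⇒  2A = 130, A = 65.
Then Σ (x_i + x_{i+1})·c_i = 1820, so x̄ = 1820 / (6·65) = 14/3.

14/3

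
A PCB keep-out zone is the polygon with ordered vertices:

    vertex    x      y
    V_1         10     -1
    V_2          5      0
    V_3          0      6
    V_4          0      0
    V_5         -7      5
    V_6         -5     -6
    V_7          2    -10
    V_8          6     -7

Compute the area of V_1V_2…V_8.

137

Apply the shoelace (surveyor's) formula: 2A = Σ (x_i·y_{i+1} − x_{i+1}·y_i), indices taken mod 8.
V_1→V_2: (10)(0) − (5)(-1) = 5
V_2→V_3: (5)(6) − (0)(0) = 30
V_3→V_4: (0)(0) − (0)(6) = 0
V_4→V_5: (0)(5) − (-7)(0) = 0
V_5→V_6: (-7)(-6) − (-5)(5) = 67
V_6→V_7: (-5)(-10) − (2)(-6) = 62
V_7→V_8: (2)(-7) − (6)(-10) = 46
V_8→V_1: (6)(-1) − (10)(-7) = 64
Σ = 274
Area = |Σ|/2 = 137.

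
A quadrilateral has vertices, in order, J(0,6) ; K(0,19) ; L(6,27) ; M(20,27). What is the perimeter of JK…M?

66

|JK| = √((0)² + (13)²) = √169 = 13
|KL| = √((6)² + (8)²) = √100 = 10
|LM| = √((14)² + (0)²) = √196 = 14
|MJ| = √((-20)² + (-21)²) = √841 = 29
Perimeter = 13 + 10 + 14 + 29 = 66.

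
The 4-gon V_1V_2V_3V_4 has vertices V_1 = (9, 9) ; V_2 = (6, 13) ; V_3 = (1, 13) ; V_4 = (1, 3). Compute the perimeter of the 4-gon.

30

|V_1V_2| = √((-3)² + (4)²) = √25 = 5
|V_2V_3| = √((-5)² + (0)²) = √25 = 5
|V_3V_4| = √((0)² + (-10)²) = √100 = 10
|V_4V_1| = √((8)² + (6)²) = √100 = 10
Perimeter = 5 + 5 + 10 + 10 = 30.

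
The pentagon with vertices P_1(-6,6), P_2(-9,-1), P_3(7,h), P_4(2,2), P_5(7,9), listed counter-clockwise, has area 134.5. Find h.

Write out the shoelace sum; only the two edges meeting at P_3 involve h:
2·Area = [((-9)·h − 7·(-1)) + (7·2 − 2·h)] + 160
       = -11·h + 181 = 269
⇒ h = -8.

-8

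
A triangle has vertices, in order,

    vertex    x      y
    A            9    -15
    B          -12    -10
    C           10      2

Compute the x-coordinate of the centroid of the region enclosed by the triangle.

Apply Gauss's area formula. First the cross-terms c_i = x_i·y_{i+1} − x_{i+1}·y_i:
  -270, 76, -168  ⇒  2A = -362, A = -181.
Then Σ (x_i + x_{i+1})·c_i = -2534, so x̄ = -2534 / (6·(-181)) = 7/3.

7/3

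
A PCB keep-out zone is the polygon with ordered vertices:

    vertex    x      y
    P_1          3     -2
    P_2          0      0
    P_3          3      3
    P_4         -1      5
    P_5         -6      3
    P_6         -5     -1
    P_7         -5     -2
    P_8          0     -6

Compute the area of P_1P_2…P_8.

Apply the shoelace (surveyor's) formula: 2A = Σ (x_i·y_{i+1} − x_{i+1}·y_i), indices taken mod 8.
P_1→P_2: (3)(0) − (0)(-2) = 0
P_2→P_3: (0)(3) − (3)(0) = 0
P_3→P_4: (3)(5) − (-1)(3) = 18
P_4→P_5: (-1)(3) − (-6)(5) = 27
P_5→P_6: (-6)(-1) − (-5)(3) = 21
P_6→P_7: (-5)(-2) − (-5)(-1) = 5
P_7→P_8: (-5)(-6) − (0)(-2) = 30
P_8→P_1: (0)(-2) − (3)(-6) = 18
Σ = 119
Area = |Σ|/2 = 59.5.

59.5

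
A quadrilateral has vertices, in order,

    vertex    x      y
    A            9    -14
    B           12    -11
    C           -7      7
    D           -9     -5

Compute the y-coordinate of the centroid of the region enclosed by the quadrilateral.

-534/115

Apply Gauss's area formula. First the cross-terms c_i = x_i·y_{i+1} − x_{i+1}·y_i:
  69, 7, 98, 171  ⇒  2A = 345, A = 172.5.
Then Σ (y_i + y_{i+1})·c_i = -4806, so ȳ = -4806 / (6·172.5) = -534/115.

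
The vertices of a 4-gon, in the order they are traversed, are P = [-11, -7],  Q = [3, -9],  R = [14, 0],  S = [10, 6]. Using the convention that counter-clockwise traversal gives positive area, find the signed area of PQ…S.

163

Σ = (120) + (126) + (84) + (-4) = 326
Signed area = Σ/2 = 163 (positive ⇒ counter-clockwise traversal).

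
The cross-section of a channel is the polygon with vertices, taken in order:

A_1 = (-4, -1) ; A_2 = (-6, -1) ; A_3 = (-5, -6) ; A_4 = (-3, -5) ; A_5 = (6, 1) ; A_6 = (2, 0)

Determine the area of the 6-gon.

Apply the shoelace formula: 2A = Σ (x_i·y_{i+1} − x_{i+1}·y_i), indices taken mod 6.
A_1→A_2: (-4)(-1) − (-6)(-1) = -2
A_2→A_3: (-6)(-6) − (-5)(-1) = 31
A_3→A_4: (-5)(-5) − (-3)(-6) = 7
A_4→A_5: (-3)(1) − (6)(-5) = 27
A_5→A_6: (6)(0) − (2)(1) = -2
A_6→A_1: (2)(-1) − (-4)(0) = -2
Σ = 59
Area = |Σ|/2 = 29.5.

29.5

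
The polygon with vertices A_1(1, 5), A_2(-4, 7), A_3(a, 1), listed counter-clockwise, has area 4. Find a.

7

Write out the shoelace sum; only the two edges meeting at A_3 involve a:
2·Area = [((-4)·1 − a·7) + (a·5 − 1·1)] + 27
       = -2·a + 22 = 8
⇒ a = 7.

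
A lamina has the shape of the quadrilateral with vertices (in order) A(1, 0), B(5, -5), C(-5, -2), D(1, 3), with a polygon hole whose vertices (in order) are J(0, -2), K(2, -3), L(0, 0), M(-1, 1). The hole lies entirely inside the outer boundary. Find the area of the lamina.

Outer boundary:
Apply the shoelace formula: 2A = Σ (x_i·y_{i+1} − x_{i+1}·y_i), indices taken mod 4.
Cross-terms: -5, -35, -13, -3  ⇒  Σ = -56
Area = |Σ|/2 = 28.
Hole:
Σ = (4) + (0) + (0) + (2) = 6
Area = |Σ|/2 = 3.
Net area = 28 − 3 = 25.

25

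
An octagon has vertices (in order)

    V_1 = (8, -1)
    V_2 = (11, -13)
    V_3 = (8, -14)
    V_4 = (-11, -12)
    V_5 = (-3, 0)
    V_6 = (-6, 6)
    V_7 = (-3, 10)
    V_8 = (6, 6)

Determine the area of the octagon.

310.5

Σ = (-93) + (-50) + (-250) + (-36) + (-18) + (-42) + (-78) + (-54) = -621
Area = |Σ|/2 = 310.5.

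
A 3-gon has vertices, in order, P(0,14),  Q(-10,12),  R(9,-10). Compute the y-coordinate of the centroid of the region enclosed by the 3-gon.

Apply Gauss's area formula. First the cross-terms c_i = x_i·y_{i+1} − x_{i+1}·y_i:
  140, -8, 126  ⇒  2A = 258, A = 129.
Then Σ (y_i + y_{i+1})·c_i = 4128, so ȳ = 4128 / (6·129) = 16/3.

16/3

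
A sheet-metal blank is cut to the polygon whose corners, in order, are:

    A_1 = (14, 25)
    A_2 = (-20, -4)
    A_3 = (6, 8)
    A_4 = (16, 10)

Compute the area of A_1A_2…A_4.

Apply the shoelace formula: 2A = Σ (x_i·y_{i+1} − x_{i+1}·y_i), indices taken mod 4.
Σ = (444) + (-136) + (-68) + (260) = 500
Area = |Σ|/2 = 250.

250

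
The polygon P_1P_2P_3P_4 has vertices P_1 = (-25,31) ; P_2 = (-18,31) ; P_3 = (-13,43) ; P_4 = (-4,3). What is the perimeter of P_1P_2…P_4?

96

|P_1P_2| = √((7)² + (0)²) = √49 = 7
|P_2P_3| = √((5)² + (12)²) = √169 = 13
|P_3P_4| = √((9)² + (-40)²) = √1681 = 41
|P_4P_1| = √((-21)² + (28)²) = √1225 = 35
Perimeter = 7 + 13 + 41 + 35 = 96.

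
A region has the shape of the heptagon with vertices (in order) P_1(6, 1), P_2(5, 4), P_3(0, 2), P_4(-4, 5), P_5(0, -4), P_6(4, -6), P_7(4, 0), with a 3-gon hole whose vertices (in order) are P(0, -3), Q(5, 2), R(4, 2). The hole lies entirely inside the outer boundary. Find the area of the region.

46

Outer boundary:
Apply Gauss's area formula: 2A = Σ (x_i·y_{i+1} − x_{i+1}·y_i), indices taken mod 7.
Cross-terms: 19, 10, 8, 16, 16, 24, 4  ⇒  Σ = 97
Area = |Σ|/2 = 48.5.
Hole:
Cross-terms: 15, 2, -12  ⇒  Σ = 5
Area = |Σ|/2 = 2.5.
Net area = 48.5 − 2.5 = 46.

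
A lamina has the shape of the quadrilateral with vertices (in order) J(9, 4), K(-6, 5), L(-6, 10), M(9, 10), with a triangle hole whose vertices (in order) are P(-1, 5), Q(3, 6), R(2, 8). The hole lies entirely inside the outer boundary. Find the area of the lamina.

Outer boundary:
Σ = (69) + (-30) + (-150) + (-54) = -165
Area = |Σ|/2 = 82.5.
Hole:
Σ = (-21) + (12) + (18) = 9
Area = |Σ|/2 = 4.5.
Net area = 82.5 − 4.5 = 78.

78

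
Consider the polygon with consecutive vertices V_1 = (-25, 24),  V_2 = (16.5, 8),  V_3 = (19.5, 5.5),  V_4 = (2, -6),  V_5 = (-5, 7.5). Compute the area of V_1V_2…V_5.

Apply the shoelace formula: 2A = Σ (x_i·y_{i+1} − x_{i+1}·y_i), indices taken mod 5.
Cross-terms: -596, -65.25, -128, -15, 67.5  ⇒  Σ = -736.75
Area = |Σ|/2 = 368.375.

368.375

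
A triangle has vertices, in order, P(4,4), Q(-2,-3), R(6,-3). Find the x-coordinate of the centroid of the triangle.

Apply the shoelace formula. First the cross-terms c_i = x_i·y_{i+1} − x_{i+1}·y_i:
  -4, 24, 36  ⇒  2A = 56, A = 28.
Then Σ (x_i + x_{i+1})·c_i = 448, so x̄ = 448 / (6·28) = 8/3.

8/3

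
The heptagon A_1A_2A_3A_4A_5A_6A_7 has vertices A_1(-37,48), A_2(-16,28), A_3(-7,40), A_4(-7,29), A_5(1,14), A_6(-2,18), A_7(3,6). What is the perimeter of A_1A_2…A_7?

148

|A_1A_2| = √((21)² + (-20)²) = √841 = 29
|A_2A_3| = √((9)² + (12)²) = √225 = 15
|A_3A_4| = √((0)² + (-11)²) = √121 = 11
|A_4A_5| = √((8)² + (-15)²) = √289 = 17
|A_5A_6| = √((-3)² + (4)²) = √25 = 5
|A_6A_7| = √((5)² + (-12)²) = √169 = 13
|A_7A_1| = √((-40)² + (42)²) = √3364 = 58
Perimeter = 29 + 15 + 11 + 17 + 5 + 13 + 58 = 148.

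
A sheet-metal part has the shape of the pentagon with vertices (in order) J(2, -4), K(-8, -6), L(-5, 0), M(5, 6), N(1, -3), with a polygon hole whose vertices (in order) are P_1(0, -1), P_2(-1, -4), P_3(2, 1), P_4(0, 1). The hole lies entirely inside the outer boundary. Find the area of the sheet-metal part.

Outer boundary:
Cross-terms: -44, -30, -30, -21, 2  ⇒  Σ = -123
Area = |Σ|/2 = 61.5.
Hole:
Cross-terms: -1, 7, 2, 0  ⇒  Σ = 8
Area = |Σ|/2 = 4.
Net area = 61.5 − 4 = 57.5.

57.5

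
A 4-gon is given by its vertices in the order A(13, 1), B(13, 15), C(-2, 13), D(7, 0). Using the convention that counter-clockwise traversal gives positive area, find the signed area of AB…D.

Σ = (182) + (199) + (-91) + (7) = 297
Signed area = Σ/2 = 148.5 (positive ⇒ counter-clockwise traversal).

148.5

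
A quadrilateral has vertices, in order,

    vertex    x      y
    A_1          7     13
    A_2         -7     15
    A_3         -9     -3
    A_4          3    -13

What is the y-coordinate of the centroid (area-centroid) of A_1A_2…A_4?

167/57

Apply the shoelace formula. First the cross-terms c_i = x_i·y_{i+1} − x_{i+1}·y_i:
  196, 156, 126, 130  ⇒  2A = 608, A = 304.
Then Σ (y_i + y_{i+1})·c_i = 5344, so ȳ = 5344 / (6·304) = 167/57.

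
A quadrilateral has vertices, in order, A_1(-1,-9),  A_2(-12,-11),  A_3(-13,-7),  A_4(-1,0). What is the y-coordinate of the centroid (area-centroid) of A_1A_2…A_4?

Apply the surveyor's formula. First the cross-terms c_i = x_i·y_{i+1} − x_{i+1}·y_i:
  -97, -59, -7, 9  ⇒  2A = -154, A = -77.
Then Σ (y_i + y_{i+1})·c_i = 2970, so ȳ = 2970 / (6·(-77)) = -45/7.

-45/7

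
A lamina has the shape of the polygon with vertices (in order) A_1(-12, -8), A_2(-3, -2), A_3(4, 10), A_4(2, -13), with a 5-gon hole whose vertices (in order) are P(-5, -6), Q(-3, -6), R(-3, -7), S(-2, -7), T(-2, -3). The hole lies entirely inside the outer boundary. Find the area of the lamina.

Outer boundary:
Apply the shoelace (surveyor's) formula: 2A = Σ (x_i·y_{i+1} − x_{i+1}·y_i), indices taken mod 4.
Σ = (0) + (-22) + (-72) + (-172) = -266
Area = |Σ|/2 = 133.
Hole:
Apply the shoelace formula: 2A = Σ (x_i·y_{i+1} − x_{i+1}·y_i), indices taken mod 5.
Σ = (12) + (3) + (7) + (-8) + (-3) = 11
Area = |Σ|/2 = 5.5.
Net area = 133 − 5.5 = 127.5.

127.5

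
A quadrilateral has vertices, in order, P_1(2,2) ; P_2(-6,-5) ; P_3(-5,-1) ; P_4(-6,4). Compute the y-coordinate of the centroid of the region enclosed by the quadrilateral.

10/21

Apply the shoelace formula. First the cross-terms c_i = x_i·y_{i+1} − x_{i+1}·y_i:
  2, -19, -26, -20  ⇒  2A = -63, A = -31.5.
Then Σ (y_i + y_{i+1})·c_i = -90, so ȳ = -90 / (6·(-31.5)) = 10/21.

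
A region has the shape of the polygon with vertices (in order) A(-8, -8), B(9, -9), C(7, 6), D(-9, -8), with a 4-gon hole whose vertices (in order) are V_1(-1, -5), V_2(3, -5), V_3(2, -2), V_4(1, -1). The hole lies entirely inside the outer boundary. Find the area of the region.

124.5

Outer boundary:
A→B: (-8)(-9) − (9)(-8) = 144
B→C: (9)(6) − (7)(-9) = 117
C→D: (7)(-8) − (-9)(6) = -2
D→A: (-9)(-8) − (-8)(-8) = 8
Σ = 267
Area = |Σ|/2 = 133.5.
Hole:
Apply the shoelace (surveyor's) formula: 2A = Σ (x_i·y_{i+1} − x_{i+1}·y_i), indices taken mod 4.
Σ = (20) + (4) + (0) + (-6) = 18
Area = |Σ|/2 = 9.
Net area = 133.5 − 9 = 124.5.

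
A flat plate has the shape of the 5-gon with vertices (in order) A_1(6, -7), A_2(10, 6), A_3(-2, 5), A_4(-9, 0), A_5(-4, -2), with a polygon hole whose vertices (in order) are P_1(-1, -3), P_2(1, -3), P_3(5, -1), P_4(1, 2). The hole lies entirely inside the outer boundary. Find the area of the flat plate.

Outer boundary:
Apply the shoelace (surveyor's) formula: 2A = Σ (x_i·y_{i+1} − x_{i+1}·y_i), indices taken mod 5.
Cross-terms: 106, 62, 45, 18, 40  ⇒  Σ = 271
Area = |Σ|/2 = 135.5.
Hole:
Cross-terms: 6, 14, 11, -1  ⇒  Σ = 30
Area = |Σ|/2 = 15.
Net area = 135.5 − 15 = 120.5.

120.5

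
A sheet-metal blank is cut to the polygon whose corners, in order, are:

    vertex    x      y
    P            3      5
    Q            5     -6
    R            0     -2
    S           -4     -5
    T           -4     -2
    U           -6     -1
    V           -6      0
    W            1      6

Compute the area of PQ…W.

Apply the shoelace formula: 2A = Σ (x_i·y_{i+1} − x_{i+1}·y_i), indices taken mod 8.
Cross-terms: -43, -10, -8, -12, -8, -6, -36, -13  ⇒  Σ = -136
Area = |Σ|/2 = 68.

68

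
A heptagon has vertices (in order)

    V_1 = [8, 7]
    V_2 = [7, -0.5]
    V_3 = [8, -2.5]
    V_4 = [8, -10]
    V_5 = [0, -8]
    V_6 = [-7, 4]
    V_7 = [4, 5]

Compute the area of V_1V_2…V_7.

154.75

Cross-terms: -53, -13.5, -60, -64, -56, -51, -12  ⇒  Σ = -309.5
Area = |Σ|/2 = 154.75.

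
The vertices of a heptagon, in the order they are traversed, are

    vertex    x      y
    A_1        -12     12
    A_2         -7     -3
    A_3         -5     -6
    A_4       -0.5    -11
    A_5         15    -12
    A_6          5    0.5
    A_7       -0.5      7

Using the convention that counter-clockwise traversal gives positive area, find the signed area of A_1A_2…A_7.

275.375

Apply the shoelace formula: 2A = Σ (x_i·y_{i+1} − x_{i+1}·y_i), indices taken mod 7.
A_1→A_2: (-12)(-3) − (-7)(12) = 120
A_2→A_3: (-7)(-6) − (-5)(-3) = 27
A_3→A_4: (-5)(-11) − (-0.5)(-6) = 52
A_4→A_5: (-0.5)(-12) − (15)(-11) = 171
A_5→A_6: (15)(0.5) − (5)(-12) = 67.5
A_6→A_7: (5)(7) − (-0.5)(0.5) = 35.25
A_7→A_1: (-0.5)(12) − (-12)(7) = 78
Σ = 550.75
Signed area = Σ/2 = 275.375 (positive ⇒ counter-clockwise traversal).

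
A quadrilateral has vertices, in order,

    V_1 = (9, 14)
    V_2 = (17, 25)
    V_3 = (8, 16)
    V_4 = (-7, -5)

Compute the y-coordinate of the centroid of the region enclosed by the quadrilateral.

Apply Gauss's area formula. First the cross-terms c_i = x_i·y_{i+1} − x_{i+1}·y_i:
  -13, 72, 72, -53  ⇒  2A = 78, A = 39.
Then Σ (y_i + y_{i+1})·c_i = 2760, so ȳ = 2760 / (6·39) = 460/39.

460/39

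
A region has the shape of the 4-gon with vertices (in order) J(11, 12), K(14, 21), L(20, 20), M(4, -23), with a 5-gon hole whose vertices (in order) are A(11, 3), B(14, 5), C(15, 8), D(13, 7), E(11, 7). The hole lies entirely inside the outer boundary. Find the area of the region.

147.5

Outer boundary:
J→K: (11)(21) − (14)(12) = 63
K→L: (14)(20) − (20)(21) = -140
L→M: (20)(-23) − (4)(20) = -540
M→J: (4)(12) − (11)(-23) = 301
Σ = -316
Area = |Σ|/2 = 158.
Hole:
Apply the surveyor's formula: 2A = Σ (x_i·y_{i+1} − x_{i+1}·y_i), indices taken mod 5.
Σ = (13) + (37) + (1) + (14) + (-44) = 21
Area = |Σ|/2 = 10.5.
Net area = 158 − 10.5 = 147.5.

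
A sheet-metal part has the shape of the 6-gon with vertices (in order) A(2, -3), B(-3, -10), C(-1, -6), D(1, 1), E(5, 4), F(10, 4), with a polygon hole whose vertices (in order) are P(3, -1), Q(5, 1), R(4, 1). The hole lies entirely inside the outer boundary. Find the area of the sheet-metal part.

Outer boundary:
Apply Gauss's area formula: 2A = Σ (x_i·y_{i+1} − x_{i+1}·y_i), indices taken mod 6.
Σ = (-29) + (8) + (5) + (-1) + (-20) + (-38) = -75
Area = |Σ|/2 = 37.5.
Hole:
Σ = (8) + (1) + (-7) = 2
Area = |Σ|/2 = 1.
Net area = 37.5 − 1 = 36.5.

36.5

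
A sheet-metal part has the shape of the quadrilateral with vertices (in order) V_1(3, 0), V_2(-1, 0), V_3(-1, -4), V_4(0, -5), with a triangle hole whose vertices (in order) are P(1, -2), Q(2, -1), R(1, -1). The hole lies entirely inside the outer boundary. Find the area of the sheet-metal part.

11.5

Outer boundary:
Cross-terms: 0, 4, 5, 15  ⇒  Σ = 24
Area = |Σ|/2 = 12.
Hole:
Apply the surveyor's formula: 2A = Σ (x_i·y_{i+1} − x_{i+1}·y_i), indices taken mod 3.
P→Q: (1)(-1) − (2)(-2) = 3
Q→R: (2)(-1) − (1)(-1) = -1
R→P: (1)(-2) − (1)(-1) = -1
Σ = 1
Area = |Σ|/2 = 0.5.
Net area = 12 − 0.5 = 11.5.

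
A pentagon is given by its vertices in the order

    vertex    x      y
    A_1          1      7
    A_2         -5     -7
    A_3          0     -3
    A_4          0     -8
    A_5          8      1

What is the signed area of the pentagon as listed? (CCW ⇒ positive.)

Σ = (28) + (15) + (0) + (64) + (55) = 162
Signed area = Σ/2 = 81 (positive ⇒ counter-clockwise traversal).

81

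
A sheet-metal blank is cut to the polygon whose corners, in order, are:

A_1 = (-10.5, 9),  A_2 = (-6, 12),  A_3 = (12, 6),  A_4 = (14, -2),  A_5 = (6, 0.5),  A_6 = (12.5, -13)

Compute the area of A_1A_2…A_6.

224.625

Apply the shoelace formula: 2A = Σ (x_i·y_{i+1} − x_{i+1}·y_i), indices taken mod 6.
A_1→A_2: (-10.5)(12) − (-6)(9) = -72
A_2→A_3: (-6)(6) − (12)(12) = -180
A_3→A_4: (12)(-2) − (14)(6) = -108
A_4→A_5: (14)(0.5) − (6)(-2) = 19
A_5→A_6: (6)(-13) − (12.5)(0.5) = -84.25
A_6→A_1: (12.5)(9) − (-10.5)(-13) = -24
Σ = -449.25
Area = |Σ|/2 = 224.625.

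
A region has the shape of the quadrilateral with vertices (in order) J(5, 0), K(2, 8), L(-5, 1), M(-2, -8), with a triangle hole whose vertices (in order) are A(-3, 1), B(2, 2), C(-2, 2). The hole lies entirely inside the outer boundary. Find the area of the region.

Outer boundary:
Apply the shoelace formula: 2A = Σ (x_i·y_{i+1} − x_{i+1}·y_i), indices taken mod 4.
J→K: (5)(8) − (2)(0) = 40
K→L: (2)(1) − (-5)(8) = 42
L→M: (-5)(-8) − (-2)(1) = 42
M→J: (-2)(0) − (5)(-8) = 40
Σ = 164
Area = |Σ|/2 = 82.
Hole:
Apply the shoelace (surveyor's) formula: 2A = Σ (x_i·y_{i+1} − x_{i+1}·y_i), indices taken mod 3.
A→B: (-3)(2) − (2)(1) = -8
B→C: (2)(2) − (-2)(2) = 8
C→A: (-2)(1) − (-3)(2) = 4
Σ = 4
Area = |Σ|/2 = 2.
Net area = 82 − 2 = 80.

80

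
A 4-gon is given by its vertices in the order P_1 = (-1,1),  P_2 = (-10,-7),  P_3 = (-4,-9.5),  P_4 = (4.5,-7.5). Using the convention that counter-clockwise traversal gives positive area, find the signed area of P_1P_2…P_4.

76.875

Apply the shoelace formula: 2A = Σ (x_i·y_{i+1} − x_{i+1}·y_i), indices taken mod 4.
Σ = (17) + (67) + (72.75) + (-3) = 153.75
Signed area = Σ/2 = 76.875 (positive ⇒ counter-clockwise traversal).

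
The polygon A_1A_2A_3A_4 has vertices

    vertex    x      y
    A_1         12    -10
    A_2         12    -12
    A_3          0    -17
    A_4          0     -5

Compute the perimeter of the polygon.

40

|A_1A_2| = √((0)² + (-2)²) = √4 = 2
|A_2A_3| = √((-12)² + (-5)²) = √169 = 13
|A_3A_4| = √((0)² + (12)²) = √144 = 12
|A_4A_1| = √((12)² + (-5)²) = √169 = 13
Perimeter = 2 + 13 + 12 + 13 = 40.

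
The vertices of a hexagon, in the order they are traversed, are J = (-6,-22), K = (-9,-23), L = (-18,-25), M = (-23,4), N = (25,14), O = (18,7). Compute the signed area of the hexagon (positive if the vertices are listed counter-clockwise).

Σ = (-60) + (-189) + (-647) + (-422) + (-77) + (-354) = -1749
Signed area = Σ/2 = -874.5 (negative ⇒ clockwise traversal).

-874.5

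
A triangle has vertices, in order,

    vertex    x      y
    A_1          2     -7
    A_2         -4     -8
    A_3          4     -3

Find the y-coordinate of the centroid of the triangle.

-6

Apply the shoelace (surveyor's) formula. First the cross-terms c_i = x_i·y_{i+1} − x_{i+1}·y_i:
  -44, 44, -22  ⇒  2A = -22, A = -11.
Then Σ (y_i + y_{i+1})·c_i = 396, so ȳ = 396 / (6·(-11)) = -6.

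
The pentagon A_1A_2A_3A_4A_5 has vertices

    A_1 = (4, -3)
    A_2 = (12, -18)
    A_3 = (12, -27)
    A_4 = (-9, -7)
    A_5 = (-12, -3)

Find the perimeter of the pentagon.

76

|A_1A_2| = √((8)² + (-15)²) = √289 = 17
|A_2A_3| = √((0)² + (-9)²) = √81 = 9
|A_3A_4| = √((-21)² + (20)²) = √841 = 29
|A_4A_5| = √((-3)² + (4)²) = √25 = 5
|A_5A_1| = √((16)² + (0)²) = √256 = 16
Perimeter = 17 + 9 + 29 + 5 + 16 = 76.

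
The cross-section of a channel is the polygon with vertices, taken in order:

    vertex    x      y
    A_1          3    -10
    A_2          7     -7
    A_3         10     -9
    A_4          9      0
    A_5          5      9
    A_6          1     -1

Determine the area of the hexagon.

Apply the shoelace (surveyor's) formula: 2A = Σ (x_i·y_{i+1} − x_{i+1}·y_i), indices taken mod 6.
A_1→A_2: (3)(-7) − (7)(-10) = 49
A_2→A_3: (7)(-9) − (10)(-7) = 7
A_3→A_4: (10)(0) − (9)(-9) = 81
A_4→A_5: (9)(9) − (5)(0) = 81
A_5→A_6: (5)(-1) − (1)(9) = -14
A_6→A_1: (1)(-10) − (3)(-1) = -7
Σ = 197
Area = |Σ|/2 = 98.5.

98.5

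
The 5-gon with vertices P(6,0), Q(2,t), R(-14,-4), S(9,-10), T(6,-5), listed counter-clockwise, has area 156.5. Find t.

5

The doubled signed area Σ (x_i y_{i+1} − x_{i+1} y_i) is linear in t.
With t=0 it equals 213; the coefficient of t is 20 (from the two edges through Q).
So 20·t + 213 = 2·156.5 = 313 ⇒ t = 5.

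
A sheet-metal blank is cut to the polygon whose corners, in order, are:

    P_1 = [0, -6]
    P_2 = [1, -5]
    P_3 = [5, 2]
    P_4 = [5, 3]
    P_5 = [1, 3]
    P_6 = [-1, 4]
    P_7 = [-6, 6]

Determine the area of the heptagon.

55.5

Apply the shoelace (surveyor's) formula: 2A = Σ (x_i·y_{i+1} − x_{i+1}·y_i), indices taken mod 7.
Cross-terms: 6, 27, 5, 12, 7, 18, 36  ⇒  Σ = 111
Area = |Σ|/2 = 55.5.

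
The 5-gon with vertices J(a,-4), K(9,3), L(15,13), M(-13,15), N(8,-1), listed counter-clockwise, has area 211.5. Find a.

15

Write out the shoelace sum; only the two edges meeting at J involve a:
2·Area = [(8·(-4) − a·(-1)) + (a·3 − 9·(-4))] + 359
       = 4·a + 363 = 423
⇒ a = 15.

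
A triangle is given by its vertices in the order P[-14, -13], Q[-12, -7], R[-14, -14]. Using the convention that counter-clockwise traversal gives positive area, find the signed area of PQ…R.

Apply the shoelace (surveyor's) formula: 2A = Σ (x_i·y_{i+1} − x_{i+1}·y_i), indices taken mod 3.
Σ = (-58) + (70) + (-14) = -2
Signed area = Σ/2 = -1 (negative ⇒ clockwise traversal).

-1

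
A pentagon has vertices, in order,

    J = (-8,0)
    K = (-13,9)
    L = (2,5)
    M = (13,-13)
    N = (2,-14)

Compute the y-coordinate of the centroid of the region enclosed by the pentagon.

-783/257

Apply the shoelace formula. First the cross-terms c_i = x_i·y_{i+1} − x_{i+1}·y_i:
  -72, -83, -91, -156, -112  ⇒  2A = -514, A = -257.
Then Σ (y_i + y_{i+1})·c_i = 4698, so ȳ = 4698 / (6·(-257)) = -783/257.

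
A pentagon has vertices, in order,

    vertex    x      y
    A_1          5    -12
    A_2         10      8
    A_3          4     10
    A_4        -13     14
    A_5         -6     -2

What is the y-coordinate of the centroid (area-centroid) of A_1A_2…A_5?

Apply Gauss's area formula. First the cross-terms c_i = x_i·y_{i+1} − x_{i+1}·y_i:
  160, 68, 186, 110, 82  ⇒  2A = 606, A = 303.
Then Σ (y_i + y_{i+1})·c_i = 5220, so ȳ = 5220 / (6·303) = 290/101.

290/101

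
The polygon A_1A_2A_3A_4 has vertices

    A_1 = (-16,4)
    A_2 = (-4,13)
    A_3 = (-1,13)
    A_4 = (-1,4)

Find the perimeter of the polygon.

|A_1A_2| = √((12)² + (9)²) = √225 = 15
|A_2A_3| = √((3)² + (0)²) = √9 = 3
|A_3A_4| = √((0)² + (-9)²) = √81 = 9
|A_4A_1| = √((-15)² + (0)²) = √225 = 15
Perimeter = 15 + 3 + 9 + 15 = 42.

42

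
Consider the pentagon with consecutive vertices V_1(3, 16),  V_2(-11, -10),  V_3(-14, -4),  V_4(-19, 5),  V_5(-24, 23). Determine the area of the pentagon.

Apply Gauss's area formula: 2A = Σ (x_i·y_{i+1} − x_{i+1}·y_i), indices taken mod 5.
V_1→V_2: (3)(-10) − (-11)(16) = 146
V_2→V_3: (-11)(-4) − (-14)(-10) = -96
V_3→V_4: (-14)(5) − (-19)(-4) = -146
V_4→V_5: (-19)(23) − (-24)(5) = -317
V_5→V_1: (-24)(16) − (3)(23) = -453
Σ = -866
Area = |Σ|/2 = 433.

433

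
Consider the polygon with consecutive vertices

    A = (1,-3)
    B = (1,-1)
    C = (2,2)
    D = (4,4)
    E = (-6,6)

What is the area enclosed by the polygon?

Apply the surveyor's formula: 2A = Σ (x_i·y_{i+1} − x_{i+1}·y_i), indices taken mod 5.
Cross-terms: 2, 4, 0, 48, 12  ⇒  Σ = 66
Area = |Σ|/2 = 33.

33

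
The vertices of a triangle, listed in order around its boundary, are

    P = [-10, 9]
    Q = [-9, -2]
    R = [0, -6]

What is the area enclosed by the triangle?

47.5

Apply the surveyor's formula: 2A = Σ (x_i·y_{i+1} − x_{i+1}·y_i), indices taken mod 3.
Σ = (101) + (54) + (-60) = 95
Area = |Σ|/2 = 47.5.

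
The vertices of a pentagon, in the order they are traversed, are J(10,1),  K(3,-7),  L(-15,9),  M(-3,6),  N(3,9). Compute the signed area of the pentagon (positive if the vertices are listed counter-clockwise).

Σ = (-73) + (-78) + (-63) + (-45) + (-87) = -346
Signed area = Σ/2 = -173 (negative ⇒ clockwise traversal).

-173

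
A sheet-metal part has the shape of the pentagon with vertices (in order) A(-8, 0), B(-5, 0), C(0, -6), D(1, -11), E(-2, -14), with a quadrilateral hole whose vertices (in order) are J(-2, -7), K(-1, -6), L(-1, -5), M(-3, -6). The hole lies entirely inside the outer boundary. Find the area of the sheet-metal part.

54

Outer boundary:
Apply Gauss's area formula: 2A = Σ (x_i·y_{i+1} − x_{i+1}·y_i), indices taken mod 5.
A→B: (-8)(0) − (-5)(0) = 0
B→C: (-5)(-6) − (0)(0) = 30
C→D: (0)(-11) − (1)(-6) = 6
D→E: (1)(-14) − (-2)(-11) = -36
E→A: (-2)(0) − (-8)(-14) = -112
Σ = -112
Area = |Σ|/2 = 56.
Hole:
Cross-terms: 5, -1, -9, 9  ⇒  Σ = 4
Area = |Σ|/2 = 2.
Net area = 56 − 2 = 54.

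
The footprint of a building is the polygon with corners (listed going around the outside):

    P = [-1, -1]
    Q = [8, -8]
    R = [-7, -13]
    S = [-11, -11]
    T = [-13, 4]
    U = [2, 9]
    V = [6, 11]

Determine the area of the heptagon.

274.5

P→Q: (-1)(-8) − (8)(-1) = 16
Q→R: (8)(-13) − (-7)(-8) = -160
R→S: (-7)(-11) − (-11)(-13) = -66
S→T: (-11)(4) − (-13)(-11) = -187
T→U: (-13)(9) − (2)(4) = -125
U→V: (2)(11) − (6)(9) = -32
V→P: (6)(-1) − (-1)(11) = 5
Σ = -549
Area = |Σ|/2 = 274.5.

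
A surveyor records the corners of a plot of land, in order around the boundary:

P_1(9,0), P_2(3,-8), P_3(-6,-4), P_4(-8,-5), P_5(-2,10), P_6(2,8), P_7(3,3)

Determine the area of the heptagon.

152.5

Σ = (-72) + (-60) + (-2) + (-90) + (-36) + (-18) + (-27) = -305
Area = |Σ|/2 = 152.5.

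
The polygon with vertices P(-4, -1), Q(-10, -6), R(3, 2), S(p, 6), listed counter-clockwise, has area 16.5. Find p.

Write out the shoelace sum; only the two edges meeting at S involve p:
2·Area = [(3·6 − p·2) + (p·(-1) − (-4)·6)] + 12
       = -3·p + 54 = 33
⇒ p = 7.

7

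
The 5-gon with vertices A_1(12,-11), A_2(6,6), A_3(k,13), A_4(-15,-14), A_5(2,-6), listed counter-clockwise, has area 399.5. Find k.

The doubled signed area Σ (x_i y_{i+1} − x_{i+1} y_i) is linear in k.
With k=0 it equals 579; the coefficient of k is -20 (from the two edges through A_3).
So -20·k + 579 = 2·399.5 = 799 ⇒ k = -11.

-11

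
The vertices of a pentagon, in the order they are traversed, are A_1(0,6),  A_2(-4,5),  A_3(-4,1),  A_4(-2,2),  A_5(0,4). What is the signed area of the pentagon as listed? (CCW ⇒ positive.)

13

Apply the shoelace (surveyor's) formula: 2A = Σ (x_i·y_{i+1} − x_{i+1}·y_i), indices taken mod 5.
A_1→A_2: (0)(5) − (-4)(6) = 24
A_2→A_3: (-4)(1) − (-4)(5) = 16
A_3→A_4: (-4)(2) − (-2)(1) = -6
A_4→A_5: (-2)(4) − (0)(2) = -8
A_5→A_1: (0)(6) − (0)(4) = 0
Σ = 26
Signed area = Σ/2 = 13 (positive ⇒ counter-clockwise traversal).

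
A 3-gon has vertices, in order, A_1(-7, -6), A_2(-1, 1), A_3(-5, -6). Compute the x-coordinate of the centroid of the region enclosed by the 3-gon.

Apply the shoelace (surveyor's) formula. First the cross-terms c_i = x_i·y_{i+1} − x_{i+1}·y_i:
  -13, 11, -12  ⇒  2A = -14, A = -7.
Then Σ (x_i + x_{i+1})·c_i = 182, so x̄ = 182 / (6·(-7)) = -13/3.

-13/3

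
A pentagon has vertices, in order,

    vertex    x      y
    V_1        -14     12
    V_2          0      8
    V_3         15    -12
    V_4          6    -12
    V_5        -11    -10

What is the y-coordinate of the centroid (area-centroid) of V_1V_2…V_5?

Apply Gauss's area formula. First the cross-terms c_i = x_i·y_{i+1} − x_{i+1}·y_i:
  -112, -120, -108, -192, -272  ⇒  2A = -804, A = -402.
Then Σ (y_i + y_{i+1})·c_i = 4512, so ȳ = 4512 / (6·(-402)) = -376/201.

-376/201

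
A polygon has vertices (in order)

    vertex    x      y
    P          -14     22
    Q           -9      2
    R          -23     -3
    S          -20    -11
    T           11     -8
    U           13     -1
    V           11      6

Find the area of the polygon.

Apply the shoelace (surveyor's) formula: 2A = Σ (x_i·y_{i+1} − x_{i+1}·y_i), indices taken mod 7.
P→Q: (-14)(2) − (-9)(22) = 170
Q→R: (-9)(-3) − (-23)(2) = 73
R→S: (-23)(-11) − (-20)(-3) = 193
S→T: (-20)(-8) − (11)(-11) = 281
T→U: (11)(-1) − (13)(-8) = 93
U→V: (13)(6) − (11)(-1) = 89
V→P: (11)(22) − (-14)(6) = 326
Σ = 1225
Area = |Σ|/2 = 612.5.

612.5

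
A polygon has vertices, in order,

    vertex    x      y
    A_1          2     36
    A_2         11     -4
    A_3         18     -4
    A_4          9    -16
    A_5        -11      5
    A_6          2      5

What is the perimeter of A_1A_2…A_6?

136

|A_1A_2| = √((9)² + (-40)²) = √1681 = 41
|A_2A_3| = √((7)² + (0)²) = √49 = 7
|A_3A_4| = √((-9)² + (-12)²) = √225 = 15
|A_4A_5| = √((-20)² + (21)²) = √841 = 29
|A_5A_6| = √((13)² + (0)²) = √169 = 13
|A_6A_1| = √((0)² + (31)²) = √961 = 31
Perimeter = 41 + 7 + 15 + 29 + 13 + 31 = 136.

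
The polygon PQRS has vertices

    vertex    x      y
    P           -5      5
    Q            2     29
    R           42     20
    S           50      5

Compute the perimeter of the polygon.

138

|PQ| = √((7)² + (24)²) = √625 = 25
|QR| = √((40)² + (-9)²) = √1681 = 41
|RS| = √((8)² + (-15)²) = √289 = 17
|SP| = √((-55)² + (0)²) = √3025 = 55
Perimeter = 25 + 41 + 17 + 55 = 138.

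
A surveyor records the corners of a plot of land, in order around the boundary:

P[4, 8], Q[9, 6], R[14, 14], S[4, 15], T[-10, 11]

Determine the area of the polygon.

109

Σ = (-48) + (42) + (154) + (194) + (-124) = 218
Area = |Σ|/2 = 109.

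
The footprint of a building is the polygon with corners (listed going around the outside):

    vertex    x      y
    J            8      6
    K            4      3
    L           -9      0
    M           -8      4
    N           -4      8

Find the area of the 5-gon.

72.5

Apply the surveyor's formula: 2A = Σ (x_i·y_{i+1} − x_{i+1}·y_i), indices taken mod 5.
Cross-terms: 0, 27, -36, -48, -88  ⇒  Σ = -145
Area = |Σ|/2 = 72.5.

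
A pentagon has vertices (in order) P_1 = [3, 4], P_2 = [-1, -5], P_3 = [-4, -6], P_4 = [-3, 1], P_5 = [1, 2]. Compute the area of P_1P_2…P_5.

28

Apply the surveyor's formula: 2A = Σ (x_i·y_{i+1} − x_{i+1}·y_i), indices taken mod 5.
Σ = (-11) + (-14) + (-22) + (-7) + (-2) = -56
Area = |Σ|/2 = 28.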